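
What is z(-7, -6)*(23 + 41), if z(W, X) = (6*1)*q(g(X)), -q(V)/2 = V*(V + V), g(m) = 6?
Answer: -55296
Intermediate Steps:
q(V) = -4*V**2 (q(V) = -2*V*(V + V) = -2*V*2*V = -4*V**2)
z(W, X) = -864 (z(W, X) = (6*1)*(-4*6**2) = 6*(-4*36) = 6*(-144) = -864)
z(-7, -6)*(23 + 41) = -864*(23 + 41) = -864*64 = -55296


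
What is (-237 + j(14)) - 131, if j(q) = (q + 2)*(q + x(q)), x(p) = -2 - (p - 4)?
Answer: -336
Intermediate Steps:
x(p) = 2 - p (x(p) = -2 - (-4 + p) = -2 + (4 - p) = 2 - p)
j(q) = 4 + 2*q (j(q) = (q + 2)*(q + (2 - q)) = (2 + q)*2 = 4 + 2*q)
(-237 + j(14)) - 131 = (-237 + (4 + 2*14)) - 131 = (-237 + (4 + 28)) - 131 = (-237 + 32) - 131 = -205 - 131 = -336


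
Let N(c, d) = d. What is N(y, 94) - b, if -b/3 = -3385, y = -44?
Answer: -10061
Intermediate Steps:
b = 10155 (b = -3*(-3385) = 10155)
N(y, 94) - b = 94 - 1*10155 = 94 - 10155 = -10061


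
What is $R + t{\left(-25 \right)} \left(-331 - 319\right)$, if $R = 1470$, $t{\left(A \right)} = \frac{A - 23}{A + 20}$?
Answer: $-4770$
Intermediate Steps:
$t{\left(A \right)} = \frac{-23 + A}{20 + A}$
$R + t{\left(-25 \right)} \left(-331 - 319\right) = 1470 + \frac{-23 - 25}{20 - 25} \left(-331 - 319\right) = 1470 + \frac{1}{-5} \left(-48\right) \left(-331 - 319\right) = 1470 + \left(- \frac{1}{5}\right) \left(-48\right) \left(-650\right) = 1470 + \frac{48}{5} \left(-650\right) = 1470 - 6240 = -4770$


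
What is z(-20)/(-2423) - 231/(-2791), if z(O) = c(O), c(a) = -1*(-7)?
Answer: 540176/6762593 ≈ 0.079877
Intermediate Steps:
c(a) = 7
z(O) = 7
z(-20)/(-2423) - 231/(-2791) = 7/(-2423) - 231/(-2791) = 7*(-1/2423) - 231*(-1/2791) = -7/2423 + 231/2791 = 540176/6762593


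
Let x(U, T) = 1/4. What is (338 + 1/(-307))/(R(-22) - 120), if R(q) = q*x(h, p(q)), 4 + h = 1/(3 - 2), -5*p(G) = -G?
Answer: -207530/77057 ≈ -2.6932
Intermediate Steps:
p(G) = G/5 (p(G) = -(-1)*G/5 = G/5)
h = -3 (h = -4 + 1/(3 - 2) = -4 + 1/1 = -4 + 1 = -3)
x(U, T) = ¼
R(q) = q/4 (R(q) = q*(¼) = q/4)
(338 + 1/(-307))/(R(-22) - 120) = (338 + 1/(-307))/((¼)*(-22) - 120) = (338 - 1/307)/(-11/2 - 120) = 103765/(307*(-251/2)) = (103765/307)*(-2/251) = -207530/77057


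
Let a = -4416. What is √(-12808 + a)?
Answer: 2*I*√4306 ≈ 131.24*I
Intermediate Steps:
√(-12808 + a) = √(-12808 - 4416) = √(-17224) = 2*I*√4306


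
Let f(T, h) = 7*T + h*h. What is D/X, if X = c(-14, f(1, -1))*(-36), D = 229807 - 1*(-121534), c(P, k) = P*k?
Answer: 351341/4032 ≈ 87.138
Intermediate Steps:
f(T, h) = h² + 7*T (f(T, h) = 7*T + h² = h² + 7*T)
D = 351341 (D = 229807 + 121534 = 351341)
X = 4032 (X = -14*((-1)² + 7*1)*(-36) = -14*(1 + 7)*(-36) = -14*8*(-36) = -112*(-36) = 4032)
D/X = 351341/4032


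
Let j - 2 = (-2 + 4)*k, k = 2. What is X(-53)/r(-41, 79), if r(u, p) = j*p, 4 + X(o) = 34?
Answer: 5/79 ≈ 0.063291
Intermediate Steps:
X(o) = 30 (X(o) = -4 + 34 = 30)
j = 6 (j = 2 + (-2 + 4)*2 = 2 + 2*2 = 2 + 4 = 6)
r(u, p) = 6*p
X(-53)/r(-41, 79) = 30/((6*79)) = 30/474 = 30*(1/474) = 5/79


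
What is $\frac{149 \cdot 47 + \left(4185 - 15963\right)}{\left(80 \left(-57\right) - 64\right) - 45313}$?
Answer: $\frac{4775}{49937} \approx 0.095621$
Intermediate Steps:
$\frac{149 \cdot 47 + \left(4185 - 15963\right)}{\left(80 \left(-57\right) - 64\right) - 45313} = \frac{7003 - 11778}{\left(-4560 - 64\right) - 45313} = - \frac{4775}{-4624 - 45313} = - \frac{4775}{-49937} = \left(-4775\right) \left(- \frac{1}{49937}\right) = \frac{4775}{49937}$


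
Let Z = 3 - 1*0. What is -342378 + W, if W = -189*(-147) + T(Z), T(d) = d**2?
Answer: -314586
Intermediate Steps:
Z = 3 (Z = 3 + 0 = 3)
W = 27792 (W = -189*(-147) + 3**2 = 27783 + 9 = 27792)
-342378 + W = -342378 + 27792 = -314586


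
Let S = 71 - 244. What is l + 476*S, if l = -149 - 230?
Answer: -82727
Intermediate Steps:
S = -173
l = -379
l + 476*S = -379 + 476*(-173) = -379 - 82348 = -82727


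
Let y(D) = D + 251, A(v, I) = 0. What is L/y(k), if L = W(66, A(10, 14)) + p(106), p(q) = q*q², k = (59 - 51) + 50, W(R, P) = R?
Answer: 1191082/309 ≈ 3854.6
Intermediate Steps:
k = 58 (k = 8 + 50 = 58)
y(D) = 251 + D
p(q) = q³
L = 1191082 (L = 66 + 106³ = 66 + 1191016 = 1191082)
L/y(k) = 1191082/(251 + 58) = 1191082/309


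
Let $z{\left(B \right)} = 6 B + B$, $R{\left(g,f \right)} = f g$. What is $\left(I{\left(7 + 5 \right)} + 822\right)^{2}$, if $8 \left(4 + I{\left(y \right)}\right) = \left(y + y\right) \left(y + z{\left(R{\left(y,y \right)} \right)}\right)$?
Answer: $15038884$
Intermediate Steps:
$z{\left(B \right)} = 7 B$
$I{\left(y \right)} = -4 + \frac{y \left(y + 7 y^{2}\right)}{4}$ ($I{\left(y \right)} = -4 + \frac{\left(y + y\right) \left(y + 7 y y\right)}{8} = -4 + \frac{2 y \left(y + 7 y^{2}\right)}{8} = -4 + \frac{y \left(y + 7 y^{2}\right)}{4}$)
$\left(I{\left(7 + 5 \right)} + 822\right)^{2} = \left(\left(-4 + \frac{\left(7 + 5\right)^{2}}{4} + \frac{7 \left(7 + 5\right)^{3}}{4}\right) + 822\right)^{2} = \left(\left(-4 + \frac{12^{2}}{4} + \frac{7 \cdot 12^{3}}{4}\right) + 822\right)^{2} = \left(\left(-4 + \frac{1}{4} \cdot 144 + \frac{7}{4} \cdot 1728\right) + 822\right)^{2} = \left(\left(-4 + 36 + 3024\right) + 822\right)^{2} = \left(3056 + 822\right)^{2} = 3878^{2} = 15038884$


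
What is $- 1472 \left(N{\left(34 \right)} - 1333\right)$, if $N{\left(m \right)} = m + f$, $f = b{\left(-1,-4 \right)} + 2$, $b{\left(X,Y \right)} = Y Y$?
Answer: $1885632$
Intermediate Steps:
$b{\left(X,Y \right)} = Y^{2}$
$f = 18$ ($f = \left(-4\right)^{2} + 2 = 16 + 2 = 18$)
$N{\left(m \right)} = 18 + m$ ($N{\left(m \right)} = m + 18 = 18 + m$)
$- 1472 \left(N{\left(34 \right)} - 1333\right) = - 1472 \left(\left(18 + 34\right) - 1333\right) = - 1472 \left(52 - 1333\right) = \left(-1472\right) \left(-1281\right) = 1885632$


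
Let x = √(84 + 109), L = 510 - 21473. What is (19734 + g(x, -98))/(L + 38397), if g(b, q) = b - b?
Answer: 429/379 ≈ 1.1319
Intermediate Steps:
L = -20963
x = √193 ≈ 13.892
g(b, q) = 0
(19734 + g(x, -98))/(L + 38397) = (19734 + 0)/(-20963 + 38397) = 19734/17434 = 19734*(1/17434) = 429/379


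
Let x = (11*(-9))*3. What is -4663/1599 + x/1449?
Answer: -803510/257439 ≈ -3.1212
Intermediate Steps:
x = -297 (x = -99*3 = -297)
-4663/1599 + x/1449 = -4663/1599 - 297/1449 = -4663*1/1599 - 297*1/1449 = -4663/1599 - 33/161 = -803510/257439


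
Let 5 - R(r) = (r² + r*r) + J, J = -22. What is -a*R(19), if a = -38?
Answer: -26410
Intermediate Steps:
R(r) = 27 - 2*r² (R(r) = 5 - ((r² + r*r) - 22) = 5 - ((r² + r²) - 22) = 5 - (2*r² - 22) = 5 - (-22 + 2*r²) = 5 + (22 - 2*r²) = 27 - 2*r²)
-a*R(19) = -(-38)*(27 - 2*19²) = -(-38)*(27 - 2*361) = -(-38)*(27 - 722) = -(-38)*(-695) = -1*26410 = -26410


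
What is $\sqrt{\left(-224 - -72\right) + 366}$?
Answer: $\sqrt{214} \approx 14.629$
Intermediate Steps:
$\sqrt{\left(-224 - -72\right) + 366} = \sqrt{\left(-224 + 72\right) + 366} = \sqrt{-152 + 366} = \sqrt{214}$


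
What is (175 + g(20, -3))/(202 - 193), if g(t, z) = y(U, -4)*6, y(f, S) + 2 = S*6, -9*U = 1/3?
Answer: 19/9 ≈ 2.1111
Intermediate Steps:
U = -1/27 (U = -⅑/3 = -⅑*⅓ = -1/27 ≈ -0.037037)
y(f, S) = -2 + 6*S (y(f, S) = -2 + S*6 = -2 + 6*S)
g(t, z) = -156 (g(t, z) = (-2 + 6*(-4))*6 = (-2 - 24)*6 = -26*6 = -156)
(175 + g(20, -3))/(202 - 193) = (175 - 156)/(202 - 193) = 19/9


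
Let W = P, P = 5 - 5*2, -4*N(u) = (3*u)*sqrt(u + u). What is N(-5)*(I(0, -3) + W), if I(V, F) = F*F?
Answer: 15*I*sqrt(10) ≈ 47.434*I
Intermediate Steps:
I(V, F) = F**2
N(u) = -3*sqrt(2)*u**(3/2)/4 (N(u) = -3*u*sqrt(u + u)/4 = -3*u*sqrt(2*u)/4 = -3*u*sqrt(2)*sqrt(u)/4 = -3*sqrt(2)*u**(3/2)/4)
P = -5 (P = 5 - 10 = -5)
W = -5
N(-5)*(I(0, -3) + W) = (-3*sqrt(2)*(-5)**(3/2)/4)*((-3)**2 - 5) = (-3*sqrt(2)*(-5*I*sqrt(5))/4)*(9 - 5) = (15*I*sqrt(10)/4)*4 = 15*I*sqrt(10)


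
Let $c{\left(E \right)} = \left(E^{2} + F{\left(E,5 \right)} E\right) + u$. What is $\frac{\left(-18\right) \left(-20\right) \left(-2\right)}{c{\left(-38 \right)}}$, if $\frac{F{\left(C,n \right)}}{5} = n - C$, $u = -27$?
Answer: $\frac{240}{2251} \approx 0.10662$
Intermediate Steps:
$F{\left(C,n \right)} = - 5 C + 5 n$ ($F{\left(C,n \right)} = 5 \left(n - C\right) = - 5 C + 5 n$)
$c{\left(E \right)} = -27 + E^{2} + E \left(25 - 5 E\right)$ ($c{\left(E \right)} = \left(E^{2} + \left(- 5 E + 5 \cdot 5\right) E\right) - 27 = \left(E^{2} + \left(- 5 E + 25\right) E\right) - 27 = \left(E^{2} + \left(25 - 5 E\right) E\right) - 27 = \left(E^{2} + E \left(25 - 5 E\right)\right) - 27 = -27 + E^{2} + E \left(25 - 5 E\right)$)
$\frac{\left(-18\right) \left(-20\right) \left(-2\right)}{c{\left(-38 \right)}} = \frac{\left(-18\right) \left(-20\right) \left(-2\right)}{-27 - 4 \left(-38\right)^{2} + 25 \left(-38\right)} = \frac{360 \left(-2\right)}{-27 - 5776 - 950} = - \frac{720}{-27 - 5776 - 950} = - \frac{720}{-6753} = \left(-720\right) \left(- \frac{1}{6753}\right) = \frac{240}{2251}$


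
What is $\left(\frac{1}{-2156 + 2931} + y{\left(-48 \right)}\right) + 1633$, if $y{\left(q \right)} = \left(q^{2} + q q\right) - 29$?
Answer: $\frac{4814301}{775} \approx 6212.0$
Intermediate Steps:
$y{\left(q \right)} = -29 + 2 q^{2}$ ($y{\left(q \right)} = \left(q^{2} + q^{2}\right) - 29 = 2 q^{2} - 29 = -29 + 2 q^{2}$)
$\left(\frac{1}{-2156 + 2931} + y{\left(-48 \right)}\right) + 1633 = \left(\frac{1}{-2156 + 2931} - \left(29 - 2 \left(-48\right)^{2}\right)\right) + 1633 = \left(\frac{1}{775} + \left(-29 + 2 \cdot 2304\right)\right) + 1633 = \left(\frac{1}{775} + \left(-29 + 4608\right)\right) + 1633 = \left(\frac{1}{775} + 4579\right) + 1633 = \frac{3548726}{775} + 1633 = \frac{4814301}{775}$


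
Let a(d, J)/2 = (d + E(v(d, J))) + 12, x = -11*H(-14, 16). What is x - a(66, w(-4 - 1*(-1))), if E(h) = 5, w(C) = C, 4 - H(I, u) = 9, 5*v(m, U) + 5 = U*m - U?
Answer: -111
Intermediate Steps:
v(m, U) = -1 - U/5 + U*m/5 (v(m, U) = -1 + (U*m - U)/5 = -1 + (-U + U*m)/5 = -1 + (-U/5 + U*m/5) = -1 - U/5 + U*m/5)
H(I, u) = -5 (H(I, u) = 4 - 1*9 = 4 - 9 = -5)
x = 55 (x = -11*(-5) = 55)
a(d, J) = 34 + 2*d (a(d, J) = 2*((d + 5) + 12) = 2*((5 + d) + 12) = 2*(17 + d) = 34 + 2*d)
x - a(66, w(-4 - 1*(-1))) = 55 - (34 + 2*66) = 55 - (34 + 132) = 55 - 1*166 = 55 - 166 = -111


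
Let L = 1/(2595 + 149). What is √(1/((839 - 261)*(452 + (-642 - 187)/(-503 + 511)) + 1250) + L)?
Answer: √9319985900638/158846828 ≈ 0.019219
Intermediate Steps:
L = 1/2744 ≈ 0.00036443
√(1/((839 - 261)*(452 + (-642 - 187)/(-503 + 511)) + 1250) + L) = √(1/((839 - 261)*(452 + (-642 - 187)/(-503 + 511)) + 1250) + 1/2744) = √(1/(578*(452 - 829/8) + 1250) + 1/2744) = √(1/(578*(2787/8) + 1250) + 1/2744) = √(1/(805443/4 + 1250) + 1/2744) = √(1/(810443/4) + 1/2744) = √(4/810443 + 1/2744) = √(821419/2223855592) = √9319985900638/158846828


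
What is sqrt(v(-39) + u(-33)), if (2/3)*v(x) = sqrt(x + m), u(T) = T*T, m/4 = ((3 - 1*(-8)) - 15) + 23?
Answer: sqrt(4356 + 6*sqrt(37))/2 ≈ 33.138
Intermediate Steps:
m = 76 (m = 4*(((3 - 1*(-8)) - 15) + 23) = 4*(((3 + 8) - 15) + 23) = 4*((11 - 15) + 23) = 4*(-4 + 23) = 4*19 = 76)
u(T) = T**2
v(x) = 3*sqrt(76 + x)/2 (v(x) = 3*sqrt(x + 76)/2 = 3*sqrt(76 + x)/2)
sqrt(v(-39) + u(-33)) = sqrt(3*sqrt(76 - 39)/2 + (-33)**2) = sqrt(3*sqrt(37)/2 + 1089) = sqrt(1089 + 3*sqrt(37)/2)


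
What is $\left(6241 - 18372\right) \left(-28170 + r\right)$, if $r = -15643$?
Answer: $531495503$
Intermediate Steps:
$\left(6241 - 18372\right) \left(-28170 + r\right) = \left(6241 - 18372\right) \left(-28170 - 15643\right) = \left(-12131\right) \left(-43813\right) = 531495503$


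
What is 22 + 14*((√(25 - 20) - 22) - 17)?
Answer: -524 + 14*√5 ≈ -492.69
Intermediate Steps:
22 + 14*((√(25 - 20) - 22) - 17) = 22 + 14*((√5 - 22) - 17) = 22 + 14*((-22 + √5) - 17) = 22 + 14*(-39 + √5) = 22 + (-546 + 14*√5) = -524 + 14*√5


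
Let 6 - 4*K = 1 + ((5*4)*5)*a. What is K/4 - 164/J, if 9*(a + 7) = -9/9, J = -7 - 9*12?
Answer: 764791/16560 ≈ 46.183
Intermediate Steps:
J = -115 (J = -7 - 108 = -115)
a = -64/9 (a = -7 + (-9/9)/9 = -7 + (-9*1/9)/9 = -7 + (1/9)*(-1) = -7 - 1/9 = -64/9 ≈ -7.1111)
K = 6445/36 (K = 3/2 - (1 + ((5*4)*5)*(-64/9))/4 = 3/2 - (1 + (20*5)*(-64/9))/4 = 3/2 - (1 + 100*(-64/9))/4 = 3/2 - (1 - 6400/9)/4 = 3/2 - 1/4*(-6391/9) = 3/2 + 6391/36 = 6445/36 ≈ 179.03)
K/4 - 164/J = (6445/36)/4 - 164/(-115) = (6445/36)*(1/4) - 164*(-1/115) = 6445/144 + 164/115 = 764791/16560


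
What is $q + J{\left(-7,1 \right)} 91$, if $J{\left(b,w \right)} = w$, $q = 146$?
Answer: $237$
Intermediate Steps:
$q + J{\left(-7,1 \right)} 91 = 146 + 1 \cdot 91 = 146 + 91 = 237$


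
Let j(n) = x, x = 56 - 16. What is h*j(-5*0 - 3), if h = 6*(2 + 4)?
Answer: 1440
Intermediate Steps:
h = 36 (h = 6*6 = 36)
x = 40
j(n) = 40
h*j(-5*0 - 3) = 36*40 = 1440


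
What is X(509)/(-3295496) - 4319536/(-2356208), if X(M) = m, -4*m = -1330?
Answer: 1779278771337/970609254896 ≈ 1.8332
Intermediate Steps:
m = 665/2 (m = -1/4*(-1330) = 665/2 ≈ 332.50)
X(M) = 665/2
X(509)/(-3295496) - 4319536/(-2356208) = (665/2)/(-3295496) - 4319536/(-2356208) = (665/2)*(-1/3295496) - 4319536*(-1/2356208) = -665/6590992 + 269971/147263 = 1779278771337/970609254896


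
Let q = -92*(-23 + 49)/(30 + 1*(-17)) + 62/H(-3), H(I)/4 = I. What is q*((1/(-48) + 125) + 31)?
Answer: -8497745/288 ≈ -29506.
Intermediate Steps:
H(I) = 4*I
q = -1135/6 (q = -92*(-23 + 49)/(30 + 1*(-17)) + 62/((4*(-3))) = -92*26/(30 - 17) + 62/(-12) = -92/(13*(1/26)) + 62*(-1/12) = -92/1/2 - 31/6 = -92*2 - 31/6 = -184 - 31/6 = -1135/6 ≈ -189.17)
q*((1/(-48) + 125) + 31) = -1135*((1/(-48) + 125) + 31)/6 = -1135*((-1/48 + 125) + 31)/6 = -1135*(5999/48 + 31)/6 = -1135/6*7487/48 = -8497745/288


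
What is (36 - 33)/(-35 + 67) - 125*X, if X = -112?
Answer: 448003/32 ≈ 14000.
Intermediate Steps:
(36 - 33)/(-35 + 67) - 125*X = (36 - 33)/(-35 + 67) - 125*(-112) = 3/32 + 14000 = 448003/32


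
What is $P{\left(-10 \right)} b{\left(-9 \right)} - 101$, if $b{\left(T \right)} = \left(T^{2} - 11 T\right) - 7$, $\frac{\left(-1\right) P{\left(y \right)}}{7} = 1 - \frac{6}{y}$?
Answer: $- \frac{10193}{5} \approx -2038.6$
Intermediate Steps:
$P{\left(y \right)} = -7 + \frac{42}{y}$ ($P{\left(y \right)} = - 7 \left(1 - \frac{6}{y}\right) = -7 + \frac{42}{y}$)
$b{\left(T \right)} = -7 + T^{2} - 11 T$
$P{\left(-10 \right)} b{\left(-9 \right)} - 101 = \left(-7 + \frac{42}{-10}\right) \left(-7 + \left(-9\right)^{2} - -99\right) - 101 = \left(-7 + 42 \left(- \frac{1}{10}\right)\right) \left(-7 + 81 + 99\right) - 101 = \left(-7 - \frac{21}{5}\right) 173 - 101 = \left(- \frac{56}{5}\right) 173 - 101 = - \frac{9688}{5} - 101 = - \frac{10193}{5}$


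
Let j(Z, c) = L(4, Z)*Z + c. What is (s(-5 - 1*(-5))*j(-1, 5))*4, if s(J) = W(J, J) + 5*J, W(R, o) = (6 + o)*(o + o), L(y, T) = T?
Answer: 0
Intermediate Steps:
W(R, o) = 2*o*(6 + o) (W(R, o) = (6 + o)*(2*o) = 2*o*(6 + o))
j(Z, c) = c + Z² (j(Z, c) = Z*Z + c = Z² + c = c + Z²)
s(J) = 5*J + 2*J*(6 + J) (s(J) = 2*J*(6 + J) + 5*J = 5*J + 2*J*(6 + J))
(s(-5 - 1*(-5))*j(-1, 5))*4 = (((-5 - 1*(-5))*(17 + 2*(-5 - 1*(-5))))*(5 + (-1)²))*4 = (((-5 + 5)*(17 + 2*(-5 + 5)))*(5 + 1))*4 = ((0*(17 + 2*0))*6)*4 = ((0*(17 + 0))*6)*4 = ((0*17)*6)*4 = (0*6)*4 = 0*4 = 0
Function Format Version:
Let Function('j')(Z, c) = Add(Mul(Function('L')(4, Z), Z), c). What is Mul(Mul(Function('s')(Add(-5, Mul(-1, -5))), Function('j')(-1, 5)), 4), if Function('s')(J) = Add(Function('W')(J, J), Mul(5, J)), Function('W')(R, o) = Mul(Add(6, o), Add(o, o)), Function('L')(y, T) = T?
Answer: 0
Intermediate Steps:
Function('W')(R, o) = Mul(2, o, Add(6, o)) (Function('W')(R, o) = Mul(Add(6, o), Mul(2, o)) = Mul(2, o, Add(6, o)))
Function('j')(Z, c) = Add(c, Pow(Z, 2)) (Function('j')(Z, c) = Add(Mul(Z, Z), c) = Add(Pow(Z, 2), c) = Add(c, Pow(Z, 2)))
Function('s')(J) = Add(Mul(5, J), Mul(2, J, Add(6, J))) (Function('s')(J) = Add(Mul(2, J, Add(6, J)), Mul(5, J)) = Add(Mul(5, J), Mul(2, J, Add(6, J))))
Mul(Mul(Function('s')(Add(-5, Mul(-1, -5))), Function('j')(-1, 5)), 4) = Mul(Mul(Mul(Add(-5, Mul(-1, -5)), Add(17, Mul(2, Add(-5, Mul(-1, -5))))), Add(5, Pow(-1, 2))), 4) = Mul(Mul(Mul(Add(-5, 5), Add(17, Mul(2, Add(-5, 5)))), Add(5, 1)), 4) = Mul(Mul(Mul(0, Add(17, Mul(2, 0))), 6), 4) = Mul(Mul(Mul(0, Add(17, 0)), 6), 4) = Mul(Mul(Mul(0, 17), 6), 4) = Mul(Mul(0, 6), 4) = Mul(0, 4) = 0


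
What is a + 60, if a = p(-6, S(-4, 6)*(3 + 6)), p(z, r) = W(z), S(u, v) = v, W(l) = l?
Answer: 54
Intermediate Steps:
p(z, r) = z
a = -6
a + 60 = -6 + 60 = 54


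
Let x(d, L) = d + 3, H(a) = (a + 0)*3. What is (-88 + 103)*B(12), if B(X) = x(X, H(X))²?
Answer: 3375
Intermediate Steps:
H(a) = 3*a (H(a) = a*3 = 3*a)
x(d, L) = 3 + d
B(X) = (3 + X)²
(-88 + 103)*B(12) = (-88 + 103)*(3 + 12)² = 15*15² = 15*225 = 3375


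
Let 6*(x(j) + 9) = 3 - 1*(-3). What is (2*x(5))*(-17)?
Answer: 272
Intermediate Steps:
x(j) = -8 (x(j) = -9 + (3 - 1*(-3))/6 = -9 + (3 + 3)/6 = -9 + (⅙)*6 = -9 + 1 = -8)
(2*x(5))*(-17) = (2*(-8))*(-17) = -16*(-17) = 272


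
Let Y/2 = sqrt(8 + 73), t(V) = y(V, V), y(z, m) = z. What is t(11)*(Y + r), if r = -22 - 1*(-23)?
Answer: 209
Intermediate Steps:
t(V) = V
Y = 18 (Y = 2*sqrt(8 + 73) = 2*sqrt(81) = 2*9 = 18)
r = 1 (r = -22 + 23 = 1)
t(11)*(Y + r) = 11*(18 + 1) = 11*19 = 209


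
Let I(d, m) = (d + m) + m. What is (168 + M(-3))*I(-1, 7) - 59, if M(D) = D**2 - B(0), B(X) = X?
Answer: 2242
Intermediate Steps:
I(d, m) = d + 2*m
M(D) = D**2 (M(D) = D**2 - 1*0 = D**2 + 0 = D**2)
(168 + M(-3))*I(-1, 7) - 59 = (168 + (-3)**2)*(-1 + 2*7) - 59 = (168 + 9)*(-1 + 14) - 59 = 177*13 - 59 = 2301 - 59 = 2242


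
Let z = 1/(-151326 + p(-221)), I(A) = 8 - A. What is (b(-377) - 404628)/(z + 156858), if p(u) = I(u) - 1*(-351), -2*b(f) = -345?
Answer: -60970048803/23645716067 ≈ -2.5785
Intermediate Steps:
b(f) = 345/2 (b(f) = -1/2*(-345) = 345/2)
p(u) = 359 - u (p(u) = (8 - u) - 1*(-351) = (8 - u) + 351 = 359 - u)
z = -1/150746 (z = 1/(-151326 + (359 - 1*(-221))) = 1/(-151326 + (359 + 221)) = 1/(-151326 + 580) = 1/(-150746) = -1/150746 ≈ -6.6337e-6)
(b(-377) - 404628)/(z + 156858) = (345/2 - 404628)/(-1/150746 + 156858) = -808911/(2*23645716067/150746) = -808911/2*150746/23645716067 = -60970048803/23645716067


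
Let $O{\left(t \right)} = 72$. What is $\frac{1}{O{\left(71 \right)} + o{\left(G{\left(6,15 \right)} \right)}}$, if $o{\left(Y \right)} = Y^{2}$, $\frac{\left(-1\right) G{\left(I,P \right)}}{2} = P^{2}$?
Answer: $\frac{1}{202572} \approx 4.9365 \cdot 10^{-6}$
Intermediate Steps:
$G{\left(I,P \right)} = - 2 P^{2}$
$\frac{1}{O{\left(71 \right)} + o{\left(G{\left(6,15 \right)} \right)}} = \frac{1}{72 + \left(- 2 \cdot 15^{2}\right)^{2}} = \frac{1}{72 + \left(\left(-2\right) 225\right)^{2}} = \frac{1}{72 + \left(-450\right)^{2}} = \frac{1}{72 + 202500} = \frac{1}{202572}$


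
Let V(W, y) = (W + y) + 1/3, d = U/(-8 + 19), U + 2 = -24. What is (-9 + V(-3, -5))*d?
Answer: 1300/33 ≈ 39.394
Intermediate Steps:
U = -26 (U = -2 - 24 = -26)
d = -26/11 (d = -26/(-8 + 19) = -26/11 ≈ -2.3636)
V(W, y) = ⅓ + W + y (V(W, y) = (W + y) + ⅓ = ⅓ + W + y)
(-9 + V(-3, -5))*d = (-9 + (⅓ - 3 - 5))*(-26/11) = (-9 - 23/3)*(-26/11) = -50/3*(-26/11) = 1300/33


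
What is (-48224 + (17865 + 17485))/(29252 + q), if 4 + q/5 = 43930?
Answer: -6437/124441 ≈ -0.051727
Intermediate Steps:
q = 219630 (q = -20 + 5*43930 = -20 + 219650 = 219630)
(-48224 + (17865 + 17485))/(29252 + q) = (-48224 + (17865 + 17485))/(29252 + 219630) = (-48224 + 35350)/248882 = -12874*1/248882 = -6437/124441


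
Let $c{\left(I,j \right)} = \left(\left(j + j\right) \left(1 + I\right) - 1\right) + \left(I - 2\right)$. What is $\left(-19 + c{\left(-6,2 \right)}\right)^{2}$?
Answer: $2304$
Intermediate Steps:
$c{\left(I,j \right)} = -3 + I + 2 j \left(1 + I\right)$ ($c{\left(I,j \right)} = \left(2 j \left(1 + I\right) - 1\right) + \left(-2 + I\right) = \left(-1 + 2 j \left(1 + I\right)\right) + \left(-2 + I\right) = -3 + I + 2 j \left(1 + I\right)$)
$\left(-19 + c{\left(-6,2 \right)}\right)^{2} = \left(-19 + \left(-3 - 6 + 2 \cdot 2 + 2 \left(-6\right) 2\right)\right)^{2} = \left(-19 - 29\right)^{2} = \left(-48\right)^{2} = 2304$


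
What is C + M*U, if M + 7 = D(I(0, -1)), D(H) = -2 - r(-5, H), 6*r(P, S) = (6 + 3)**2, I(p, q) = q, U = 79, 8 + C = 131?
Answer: -3309/2 ≈ -1654.5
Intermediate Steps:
C = 123 (C = -8 + 131 = 123)
r(P, S) = 27/2 (r(P, S) = (6 + 3)**2/6 = (1/6)*9**2 = (1/6)*81 = 27/2)
D(H) = -31/2 (D(H) = -2 - 1*27/2 = -2 - 27/2 = -31/2)
M = -45/2 (M = -7 - 31/2 = -45/2 ≈ -22.500)
C + M*U = 123 - 45/2*79 = 123 - 3555/2 = -3309/2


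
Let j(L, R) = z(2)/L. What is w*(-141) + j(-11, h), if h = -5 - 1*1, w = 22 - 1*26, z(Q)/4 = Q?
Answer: 6196/11 ≈ 563.27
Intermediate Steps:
z(Q) = 4*Q
w = -4 (w = 22 - 26 = -4)
h = -6 (h = -5 - 1 = -6)
j(L, R) = 8/L (j(L, R) = (4*2)/L = 8/L)
w*(-141) + j(-11, h) = -4*(-141) + 8/(-11) = 564 + 8*(-1/11) = 564 - 8/11 = 6196/11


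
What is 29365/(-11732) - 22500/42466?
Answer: -107927435/35586508 ≈ -3.0328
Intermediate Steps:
29365/(-11732) - 22500/42466 = 29365*(-1/11732) - 22500*1/42466 = -4195/1676 - 11250/21233 = -107927435/35586508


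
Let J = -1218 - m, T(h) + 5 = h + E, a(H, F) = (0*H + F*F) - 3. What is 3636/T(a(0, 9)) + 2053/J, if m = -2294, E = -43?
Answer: 662321/5380 ≈ 123.11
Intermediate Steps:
a(H, F) = -3 + F**2 (a(H, F) = (0 + F**2) - 3 = F**2 - 3 = -3 + F**2)
T(h) = -48 + h (T(h) = -5 + (h - 43) = -5 + (-43 + h) = -48 + h)
J = 1076 (J = -1218 - 1*(-2294) = -1218 + 2294 = 1076)
3636/T(a(0, 9)) + 2053/J = 3636/(-48 + (-3 + 9**2)) + 2053/1076 = 3636/(-48 + (-3 + 81)) + 2053*(1/1076) = 3636/(-48 + 78) + 2053/1076 = 3636/30 + 2053/1076 = 3636*(1/30) + 2053/1076 = 606/5 + 2053/1076 = 662321/5380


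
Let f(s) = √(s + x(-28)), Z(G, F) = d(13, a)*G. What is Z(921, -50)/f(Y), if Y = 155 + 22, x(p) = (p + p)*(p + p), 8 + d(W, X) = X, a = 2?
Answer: -5526*√3313/3313 ≈ -96.006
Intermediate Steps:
d(W, X) = -8 + X
Z(G, F) = -6*G (Z(G, F) = (-8 + 2)*G = -6*G)
x(p) = 4*p² (x(p) = (2*p)*(2*p) = 4*p²)
Y = 177
f(s) = √(3136 + s) (f(s) = √(s + 4*(-28)²) = √(s + 4*784) = √(s + 3136) = √(3136 + s))
Z(921, -50)/f(Y) = (-6*921)/(√(3136 + 177)) = -5526*√3313/3313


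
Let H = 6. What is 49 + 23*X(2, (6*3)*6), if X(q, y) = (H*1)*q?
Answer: 325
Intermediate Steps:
X(q, y) = 6*q (X(q, y) = (6*1)*q = 6*q)
49 + 23*X(2, (6*3)*6) = 49 + 23*(6*2) = 49 + 23*12 = 49 + 276 = 325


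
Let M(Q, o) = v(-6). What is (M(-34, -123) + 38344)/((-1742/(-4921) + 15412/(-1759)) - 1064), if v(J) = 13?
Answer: -332019687923/9282803770 ≈ -35.767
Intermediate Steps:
M(Q, o) = 13
(M(-34, -123) + 38344)/((-1742/(-4921) + 15412/(-1759)) - 1064) = (13 + 38344)/((-1742/(-4921) + 15412/(-1759)) - 1064) = 38357/((-1742*(-1/4921) + 15412*(-1/1759)) - 1064) = 38357/((1742/4921 - 15412/1759) - 1064) = 38357/(-72778274/8656039 - 1064) = 38357/(-9282803770/8656039) = 38357*(-8656039/9282803770) = -332019687923/9282803770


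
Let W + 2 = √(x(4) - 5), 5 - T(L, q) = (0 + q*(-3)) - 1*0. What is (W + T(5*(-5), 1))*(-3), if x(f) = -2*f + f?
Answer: -18 - 9*I ≈ -18.0 - 9.0*I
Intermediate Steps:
x(f) = -f
T(L, q) = 5 + 3*q (T(L, q) = 5 - ((0 + q*(-3)) - 1*0) = 5 - ((0 - 3*q) + 0) = 5 - (-3*q + 0) = 5 - (-3)*q = 5 + 3*q)
W = -2 + 3*I (W = -2 + √(-1*4 - 5) = -2 + √(-4 - 5) = -2 + √(-9) = -2 + 3*I ≈ -2.0 + 3.0*I)
(W + T(5*(-5), 1))*(-3) = ((-2 + 3*I) + (5 + 3*1))*(-3) = ((-2 + 3*I) + (5 + 3))*(-3) = ((-2 + 3*I) + 8)*(-3) = (6 + 3*I)*(-3) = -18 - 9*I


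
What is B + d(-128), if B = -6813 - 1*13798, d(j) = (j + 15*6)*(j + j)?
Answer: -10883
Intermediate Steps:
d(j) = 2*j*(90 + j) (d(j) = (j + 90)*(2*j) = (90 + j)*(2*j) = 2*j*(90 + j))
B = -20611 (B = -6813 - 13798 = -20611)
B + d(-128) = -20611 + 2*(-128)*(90 - 128) = -20611 + 2*(-128)*(-38) = -20611 + 9728 = -10883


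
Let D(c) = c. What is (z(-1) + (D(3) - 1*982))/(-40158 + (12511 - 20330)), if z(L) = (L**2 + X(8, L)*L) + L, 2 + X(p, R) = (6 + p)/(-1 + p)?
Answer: 979/47977 ≈ 0.020406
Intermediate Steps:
X(p, R) = -2 + (6 + p)/(-1 + p)
z(L) = L + L**2 (z(L) = (L**2 + ((8 - 1*8)/(-1 + 8))*L) + L = (L**2 + ((8 - 8)/7)*L) + L = (L**2 + ((1/7)*0)*L) + L = (L**2 + 0*L) + L = (L**2 + 0) + L = L**2 + L = L + L**2)
(z(-1) + (D(3) - 1*982))/(-40158 + (12511 - 20330)) = (-(1 - 1) + (3 - 1*982))/(-40158 + (12511 - 20330)) = (-1*0 + (3 - 982))/(-40158 - 7819) = (0 - 979)/(-47977) = -979*(-1/47977) = 979/47977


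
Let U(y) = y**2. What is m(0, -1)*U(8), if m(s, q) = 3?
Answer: 192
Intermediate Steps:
m(0, -1)*U(8) = 3*8**2 = 3*64 = 192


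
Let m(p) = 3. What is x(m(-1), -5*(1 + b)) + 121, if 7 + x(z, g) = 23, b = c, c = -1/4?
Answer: 137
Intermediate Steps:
c = -1/4 (c = -1*1/4 = -1/4 ≈ -0.25000)
b = -1/4 ≈ -0.25000
x(z, g) = 16 (x(z, g) = -7 + 23 = 16)
x(m(-1), -5*(1 + b)) + 121 = 16 + 121 = 137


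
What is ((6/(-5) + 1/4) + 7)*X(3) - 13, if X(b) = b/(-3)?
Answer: -381/20 ≈ -19.050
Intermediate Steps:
X(b) = -b/3 (X(b) = b*(-1/3) = -b/3)
((6/(-5) + 1/4) + 7)*X(3) - 13 = ((6/(-5) + 1/4) + 7)*(-1/3*3) - 13 = ((6*(-1/5) + 1*(1/4)) + 7)*(-1) - 13 = ((-6/5 + 1/4) + 7)*(-1) - 13 = (-19/20 + 7)*(-1) - 13 = (121/20)*(-1) - 13 = -121/20 - 13 = -381/20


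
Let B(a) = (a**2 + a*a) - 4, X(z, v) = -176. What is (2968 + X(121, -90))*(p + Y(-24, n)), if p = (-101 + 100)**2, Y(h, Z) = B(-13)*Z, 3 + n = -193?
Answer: -182772696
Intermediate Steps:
n = -196 (n = -3 - 193 = -196)
B(a) = -4 + 2*a**2 (B(a) = (a**2 + a**2) - 4 = 2*a**2 - 4 = -4 + 2*a**2)
Y(h, Z) = 334*Z (Y(h, Z) = (-4 + 2*(-13)**2)*Z = (-4 + 2*169)*Z = (-4 + 338)*Z = 334*Z)
p = 1 (p = (-1)**2 = 1)
(2968 + X(121, -90))*(p + Y(-24, n)) = (2968 - 176)*(1 + 334*(-196)) = 2792*(1 - 65464) = 2792*(-65463) = -182772696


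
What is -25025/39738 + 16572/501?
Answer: 215333537/6636246 ≈ 32.448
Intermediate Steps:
-25025/39738 + 16572/501 = -25025*1/39738 + 16572*(1/501) = -25025/39738 + 5524/167 = 215333537/6636246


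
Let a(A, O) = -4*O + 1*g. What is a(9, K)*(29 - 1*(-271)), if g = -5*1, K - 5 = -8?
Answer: 2100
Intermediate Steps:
K = -3 (K = 5 - 8 = -3)
g = -5
a(A, O) = -5 - 4*O (a(A, O) = -4*O + 1*(-5) = -4*O - 5 = -5 - 4*O)
a(9, K)*(29 - 1*(-271)) = (-5 - 4*(-3))*(29 - 1*(-271)) = (-5 + 12)*(29 + 271) = 7*300 = 2100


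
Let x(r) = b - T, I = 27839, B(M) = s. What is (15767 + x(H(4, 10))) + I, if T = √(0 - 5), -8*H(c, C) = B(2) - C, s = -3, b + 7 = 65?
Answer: 43664 - I*√5 ≈ 43664.0 - 2.2361*I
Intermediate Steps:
b = 58 (b = -7 + 65 = 58)
B(M) = -3
H(c, C) = 3/8 + C/8 (H(c, C) = -(-3 - C)/8 = 3/8 + C/8)
T = I*√5 (T = √(-5) = I*√5 ≈ 2.2361*I)
x(r) = 58 - I*√5
(15767 + x(H(4, 10))) + I = (15767 + (58 - I*√5)) + 27839 = (15825 - I*√5) + 27839 = 43664 - I*√5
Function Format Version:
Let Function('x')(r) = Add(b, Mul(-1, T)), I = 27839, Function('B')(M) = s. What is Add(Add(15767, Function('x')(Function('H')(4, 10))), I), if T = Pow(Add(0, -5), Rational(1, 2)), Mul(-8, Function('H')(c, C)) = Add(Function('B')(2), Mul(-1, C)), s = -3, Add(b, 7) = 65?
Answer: Add(43664, Mul(-1, I, Pow(5, Rational(1, 2)))) ≈ Add(43664., Mul(-2.2361, I))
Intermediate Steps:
b = 58 (b = Add(-7, 65) = 58)
Function('B')(M) = -3
Function('H')(c, C) = Add(Rational(3, 8), Mul(Rational(1, 8), C)) (Function('H')(c, C) = Mul(Rational(-1, 8), Add(-3, Mul(-1, C))) = Add(Rational(3, 8), Mul(Rational(1, 8), C)))
T = Mul(I, Pow(5, Rational(1, 2))) (T = Pow(-5, Rational(1, 2)) = Mul(I, Pow(5, Rational(1, 2))) ≈ Mul(2.2361, I))
Function('x')(r) = Add(58, Mul(-1, I, Pow(5, Rational(1, 2)))) (Function('x')(r) = Add(58, Mul(-1, Mul(I, Pow(5, Rational(1, 2))))) = Add(58, Mul(-1, I, Pow(5, Rational(1, 2)))))
Add(Add(15767, Function('x')(Function('H')(4, 10))), I) = Add(Add(15767, Add(58, Mul(-1, I, Pow(5, Rational(1, 2))))), 27839) = Add(Add(15825, Mul(-1, I, Pow(5, Rational(1, 2)))), 27839) = Add(43664, Mul(-1, I, Pow(5, Rational(1, 2))))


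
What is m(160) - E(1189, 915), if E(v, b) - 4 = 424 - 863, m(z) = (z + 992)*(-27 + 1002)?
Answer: 1123635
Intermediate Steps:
m(z) = 967200 + 975*z (m(z) = (992 + z)*975 = 967200 + 975*z)
E(v, b) = -435 (E(v, b) = 4 + (424 - 863) = 4 - 439 = -435)
m(160) - E(1189, 915) = (967200 + 975*160) - 1*(-435) = (967200 + 156000) + 435 = 1123200 + 435 = 1123635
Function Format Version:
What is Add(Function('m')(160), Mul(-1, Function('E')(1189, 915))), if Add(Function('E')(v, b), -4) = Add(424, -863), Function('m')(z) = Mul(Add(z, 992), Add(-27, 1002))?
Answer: 1123635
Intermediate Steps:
Function('m')(z) = Add(967200, Mul(975, z)) (Function('m')(z) = Mul(Add(992, z), 975) = Add(967200, Mul(975, z)))
Function('E')(v, b) = -435 (Function('E')(v, b) = Add(4, Add(424, -863)) = Add(4, -439) = -435)
Add(Function('m')(160), Mul(-1, Function('E')(1189, 915))) = Add(Add(967200, Mul(975, 160)), Mul(-1, -435)) = Add(Add(967200, 156000), 435) = Add(1123200, 435) = 1123635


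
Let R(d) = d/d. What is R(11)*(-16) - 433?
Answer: -449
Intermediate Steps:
R(d) = 1
R(11)*(-16) - 433 = 1*(-16) - 433 = -16 - 433 = -449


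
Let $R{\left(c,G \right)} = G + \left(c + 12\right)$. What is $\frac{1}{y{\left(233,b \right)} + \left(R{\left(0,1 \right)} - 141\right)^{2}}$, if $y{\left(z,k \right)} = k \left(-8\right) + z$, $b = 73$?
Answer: $\frac{1}{16033} \approx 6.2371 \cdot 10^{-5}$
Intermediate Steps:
$y{\left(z,k \right)} = z - 8 k$ ($y{\left(z,k \right)} = - 8 k + z = z - 8 k$)
$R{\left(c,G \right)} = 12 + G + c$ ($R{\left(c,G \right)} = G + \left(12 + c\right) = 12 + G + c$)
$\frac{1}{y{\left(233,b \right)} + \left(R{\left(0,1 \right)} - 141\right)^{2}} = \frac{1}{\left(233 - 584\right) + \left(\left(12 + 1 + 0\right) - 141\right)^{2}} = \frac{1}{\left(233 - 584\right) + \left(13 - 141\right)^{2}} = \frac{1}{-351 + \left(-128\right)^{2}} = \frac{1}{-351 + 16384} = \frac{1}{16033}$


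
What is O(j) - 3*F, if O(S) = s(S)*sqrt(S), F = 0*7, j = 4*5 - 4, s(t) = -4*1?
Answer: -16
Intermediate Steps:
s(t) = -4
j = 16 (j = 20 - 4 = 16)
F = 0
O(S) = -4*sqrt(S)
O(j) - 3*F = -4*sqrt(16) - 3*0 = -4*4 + 0 = -16 + 0 = -16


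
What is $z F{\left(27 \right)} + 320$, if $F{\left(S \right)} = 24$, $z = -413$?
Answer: $-9592$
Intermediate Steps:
$z F{\left(27 \right)} + 320 = \left(-413\right) 24 + 320 = -9912 + 320 = -9592$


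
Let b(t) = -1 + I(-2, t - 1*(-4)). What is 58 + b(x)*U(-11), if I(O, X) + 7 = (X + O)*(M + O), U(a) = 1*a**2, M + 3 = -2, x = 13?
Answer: -13615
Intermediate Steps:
M = -5 (M = -3 - 2 = -5)
U(a) = a**2
I(O, X) = -7 + (-5 + O)*(O + X) (I(O, X) = -7 + (X + O)*(-5 + O) = -7 + (O + X)*(-5 + O) = -7 + (-5 + O)*(O + X))
b(t) = -22 - 7*t (b(t) = -1 + (-7 + (-2)**2 - 5*(-2) - 5*(t - 1*(-4)) - 2*(t - 1*(-4))) = -1 + (-7 + 4 + 10 - 5*(t + 4) - 2*(t + 4)) = -1 + (-7 + 4 + 10 - 5*(4 + t) - 2*(4 + t)) = -1 + (-7 + 4 + 10 + (-20 - 5*t) + (-8 - 2*t)) = -1 + (-21 - 7*t) = -22 - 7*t)
58 + b(x)*U(-11) = 58 + (-22 - 7*13)*(-11)**2 = 58 + (-22 - 91)*121 = 58 - 113*121 = 58 - 13673 = -13615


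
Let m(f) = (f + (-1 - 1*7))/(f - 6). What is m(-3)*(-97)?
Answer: -1067/9 ≈ -118.56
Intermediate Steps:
m(f) = (-8 + f)/(-6 + f) (m(f) = (f + (-1 - 7))/(-6 + f) = (f - 8)/(-6 + f) = (-8 + f)/(-6 + f))
m(-3)*(-97) = ((-8 - 3)/(-6 - 3))*(-97) = (-11/(-9))*(-97) = -1/9*(-11)*(-97) = (11/9)*(-97) = -1067/9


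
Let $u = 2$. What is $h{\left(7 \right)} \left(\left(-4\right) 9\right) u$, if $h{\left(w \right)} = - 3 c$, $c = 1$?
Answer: $216$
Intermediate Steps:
$h{\left(w \right)} = -3$ ($h{\left(w \right)} = \left(-3\right) 1 = -3$)
$h{\left(7 \right)} \left(\left(-4\right) 9\right) u = - 3 \left(\left(-4\right) 9\right) 2 = \left(-3\right) \left(-36\right) 2 = 108 \cdot 2 = 216$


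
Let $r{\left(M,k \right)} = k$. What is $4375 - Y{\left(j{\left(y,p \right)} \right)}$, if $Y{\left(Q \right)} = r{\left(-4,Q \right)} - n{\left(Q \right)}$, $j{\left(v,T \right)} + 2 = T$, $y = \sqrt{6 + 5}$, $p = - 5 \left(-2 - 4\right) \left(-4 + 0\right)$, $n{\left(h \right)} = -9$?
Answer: $4488$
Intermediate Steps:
$p = -120$ ($p = \left(-5\right) \left(-6\right) \left(-4\right) = 30 \left(-4\right) = -120$)
$y = \sqrt{11} \approx 3.3166$
$j{\left(v,T \right)} = -2 + T$
$Y{\left(Q \right)} = 9 + Q$ ($Y{\left(Q \right)} = Q - -9 = Q + 9 = 9 + Q$)
$4375 - Y{\left(j{\left(y,p \right)} \right)} = 4375 - \left(9 - 122\right) = 4375 - -113 = 4375 + 113 = 4488$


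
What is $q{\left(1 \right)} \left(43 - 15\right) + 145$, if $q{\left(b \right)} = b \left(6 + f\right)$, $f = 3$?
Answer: $397$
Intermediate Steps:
$q{\left(b \right)} = 9 b$ ($q{\left(b \right)} = b \left(6 + 3\right) = b 9 = 9 b$)
$q{\left(1 \right)} \left(43 - 15\right) + 145 = 9 \cdot 1 \left(43 - 15\right) + 145 = 9 \left(43 - 15\right) + 145 = 9 \cdot 28 + 145 = 252 + 145 = 397$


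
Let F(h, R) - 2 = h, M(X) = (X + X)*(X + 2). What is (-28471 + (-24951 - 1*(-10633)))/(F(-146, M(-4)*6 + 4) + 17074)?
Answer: -42789/16930 ≈ -2.5274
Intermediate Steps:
M(X) = 2*X*(2 + X) (M(X) = (2*X)*(2 + X) = 2*X*(2 + X))
F(h, R) = 2 + h
(-28471 + (-24951 - 1*(-10633)))/(F(-146, M(-4)*6 + 4) + 17074) = (-28471 + (-24951 - 1*(-10633)))/((2 - 146) + 17074) = (-28471 + (-24951 + 10633))/(-144 + 17074) = (-28471 - 14318)/16930 = -42789*1/16930 = -42789/16930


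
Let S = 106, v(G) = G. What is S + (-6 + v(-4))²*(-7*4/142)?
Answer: 6126/71 ≈ 86.282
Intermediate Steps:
S + (-6 + v(-4))²*(-7*4/142) = 106 + (-6 - 4)²*(-7*4/142) = 106 + (-10)²*(-28*1/142) = 106 + 100*(-14/71) = 106 - 1400/71 = 6126/71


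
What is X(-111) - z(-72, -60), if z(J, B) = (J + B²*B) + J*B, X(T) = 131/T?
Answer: 23504341/111 ≈ 2.1175e+5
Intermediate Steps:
z(J, B) = J + B³ + B*J (z(J, B) = (J + B³) + B*J = J + B³ + B*J)
X(-111) - z(-72, -60) = 131/(-111) - (-72 + (-60)³ - 60*(-72)) = 131*(-1/111) - (-72 - 216000 + 4320) = -131/111 - 1*(-211752) = -131/111 + 211752 = 23504341/111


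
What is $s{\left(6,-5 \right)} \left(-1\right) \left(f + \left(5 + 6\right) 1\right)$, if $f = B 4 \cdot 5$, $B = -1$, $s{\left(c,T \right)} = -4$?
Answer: $-36$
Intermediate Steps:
$f = -20$ ($f = \left(-1\right) 4 \cdot 5 = \left(-4\right) 5 = -20$)
$s{\left(6,-5 \right)} \left(-1\right) \left(f + \left(5 + 6\right) 1\right) = \left(-4\right) \left(-1\right) \left(-20 + \left(5 + 6\right) 1\right) = 4 \left(-20 + 11 \cdot 1\right) = 4 \left(-20 + 11\right) = 4 \left(-9\right) = -36$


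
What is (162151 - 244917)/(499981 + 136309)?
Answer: -41383/318145 ≈ -0.13008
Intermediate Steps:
(162151 - 244917)/(499981 + 136309) = -82766/636290 = -82766*1/636290 = -41383/318145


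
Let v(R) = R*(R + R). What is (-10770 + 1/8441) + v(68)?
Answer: -12847201/8441 ≈ -1522.0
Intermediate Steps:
v(R) = 2*R**2 (v(R) = R*(2*R) = 2*R**2)
(-10770 + 1/8441) + v(68) = (-10770 + 1/8441) + 2*68**2 = (-10770 + 1/8441) + 2*4624 = -90909569/8441 + 9248 = -12847201/8441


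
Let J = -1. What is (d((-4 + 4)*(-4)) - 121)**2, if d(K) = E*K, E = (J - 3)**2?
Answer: 14641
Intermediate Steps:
E = 16 (E = (-1 - 3)**2 = (-4)**2 = 16)
d(K) = 16*K
(d((-4 + 4)*(-4)) - 121)**2 = (16*((-4 + 4)*(-4)) - 121)**2 = (16*(0*(-4)) - 121)**2 = (16*0 - 121)**2 = (0 - 121)**2 = (-121)**2 = 14641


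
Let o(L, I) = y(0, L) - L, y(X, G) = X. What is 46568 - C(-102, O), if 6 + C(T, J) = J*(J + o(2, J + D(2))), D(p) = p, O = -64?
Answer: 42350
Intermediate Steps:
o(L, I) = -L (o(L, I) = 0 - L = -L)
C(T, J) = -6 + J*(-2 + J) (C(T, J) = -6 + J*(J - 1*2) = -6 + J*(J - 2) = -6 + J*(-2 + J))
46568 - C(-102, O) = 46568 - (-6 + (-64)² - 2*(-64)) = 46568 - (-6 + 4096 + 128) = 46568 - 1*4218 = 46568 - 4218 = 42350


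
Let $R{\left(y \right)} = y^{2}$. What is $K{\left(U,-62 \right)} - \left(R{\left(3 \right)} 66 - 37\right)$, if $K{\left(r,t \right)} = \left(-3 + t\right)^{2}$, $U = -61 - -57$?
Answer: $3668$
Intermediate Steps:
$U = -4$ ($U = -61 + 57 = -4$)
$K{\left(U,-62 \right)} - \left(R{\left(3 \right)} 66 - 37\right) = \left(-3 - 62\right)^{2} - \left(3^{2} \cdot 66 - 37\right) = \left(-65\right)^{2} - \left(9 \cdot 66 - 37\right) = 4225 - \left(594 - 37\right) = 4225 - 557 = 3668$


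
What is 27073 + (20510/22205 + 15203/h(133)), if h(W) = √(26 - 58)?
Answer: 120235295/4441 - 15203*I*√2/8 ≈ 27074.0 - 2687.5*I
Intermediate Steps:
h(W) = 4*I*√2 (h(W) = √(-32) = 4*I*√2)
27073 + (20510/22205 + 15203/h(133)) = 27073 + (20510/22205 + 15203/((4*I*√2))) = 27073 + (20510*(1/22205) + 15203*(-I*√2/8)) = 27073 + (4102/4441 - 15203*I*√2/8) = 120235295/4441 - 15203*I*√2/8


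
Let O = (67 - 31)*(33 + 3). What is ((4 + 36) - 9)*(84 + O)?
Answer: 42780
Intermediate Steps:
O = 1296 (O = 36*36 = 1296)
((4 + 36) - 9)*(84 + O) = ((4 + 36) - 9)*(84 + 1296) = (40 - 9)*1380 = 31*1380 = 42780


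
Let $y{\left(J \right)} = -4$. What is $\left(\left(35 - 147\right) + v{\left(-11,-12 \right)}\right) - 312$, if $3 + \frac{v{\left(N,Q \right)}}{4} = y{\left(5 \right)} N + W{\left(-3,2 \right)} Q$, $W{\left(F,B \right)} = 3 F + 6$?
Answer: $-116$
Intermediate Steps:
$W{\left(F,B \right)} = 6 + 3 F$
$v{\left(N,Q \right)} = -12 - 16 N - 12 Q$ ($v{\left(N,Q \right)} = -12 + 4 \left(- 4 N + \left(6 + 3 \left(-3\right)\right) Q\right) = -12 + 4 \left(- 4 N + \left(6 - 9\right) Q\right) = -12 + 4 \left(- 4 N - 3 Q\right) = -12 - \left(12 Q + 16 N\right) = -12 - 16 N - 12 Q$)
$\left(\left(35 - 147\right) + v{\left(-11,-12 \right)}\right) - 312 = \left(\left(35 - 147\right) - -308\right) - 312 = \left(\left(35 - 147\right) + \left(-12 + 176 + 144\right)\right) - 312 = \left(-112 + 308\right) - 312 = 196 - 312 = -116$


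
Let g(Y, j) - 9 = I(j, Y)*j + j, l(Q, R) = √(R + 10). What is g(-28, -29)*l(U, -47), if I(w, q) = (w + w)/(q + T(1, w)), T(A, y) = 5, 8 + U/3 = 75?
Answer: -2142*I*√37/23 ≈ -566.49*I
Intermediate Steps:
U = 201 (U = -24 + 3*75 = -24 + 225 = 201)
l(Q, R) = √(10 + R)
I(w, q) = 2*w/(5 + q) (I(w, q) = (w + w)/(q + 5) = (2*w)/(5 + q) = 2*w/(5 + q))
g(Y, j) = 9 + j + 2*j²/(5 + Y) (g(Y, j) = 9 + ((2*j/(5 + Y))*j + j) = 9 + (2*j²/(5 + Y) + j) = 9 + (j + 2*j²/(5 + Y)) = 9 + j + 2*j²/(5 + Y))
g(-28, -29)*l(U, -47) = ((2*(-29)² + (5 - 28)*(9 - 29))/(5 - 28))*√(10 - 47) = ((2*841 - 23*(-20))/(-23))*√(-37) = (-(1682 + 460)/23)*(I*√37) = (-1/23*2142)*(I*√37) = -2142*I*√37/23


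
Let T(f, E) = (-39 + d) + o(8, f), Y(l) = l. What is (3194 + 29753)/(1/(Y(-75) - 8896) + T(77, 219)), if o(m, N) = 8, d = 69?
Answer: 295567537/340897 ≈ 867.03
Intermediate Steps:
T(f, E) = 38 (T(f, E) = (-39 + 69) + 8 = 30 + 8 = 38)
(3194 + 29753)/(1/(Y(-75) - 8896) + T(77, 219)) = (3194 + 29753)/(1/(-75 - 8896) + 38) = 32947/(1/(-8971) + 38) = 32947/(-1/8971 + 38) = 32947/(340897/8971) = 32947*(8971/340897) = 295567537/340897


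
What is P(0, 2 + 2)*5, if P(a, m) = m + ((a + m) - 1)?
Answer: 35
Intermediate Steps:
P(a, m) = -1 + a + 2*m (P(a, m) = m + (-1 + a + m) = -1 + a + 2*m)
P(0, 2 + 2)*5 = (-1 + 0 + 2*(2 + 2))*5 = (-1 + 0 + 2*4)*5 = (-1 + 0 + 8)*5 = 7*5 = 35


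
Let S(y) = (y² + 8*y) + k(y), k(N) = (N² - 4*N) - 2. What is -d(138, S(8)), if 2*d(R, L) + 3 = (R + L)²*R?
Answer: -12091005/2 ≈ -6.0455e+6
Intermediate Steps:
k(N) = -2 + N² - 4*N
S(y) = -2 + 2*y² + 4*y (S(y) = (y² + 8*y) + (-2 + y² - 4*y) = -2 + 2*y² + 4*y)
d(R, L) = -3/2 + R*(L + R)²/2 (d(R, L) = -3/2 + ((R + L)²*R)/2 = -3/2 + ((L + R)²*R)/2 = -3/2 + (R*(L + R)²)/2 = -3/2 + R*(L + R)²/2)
-d(138, S(8)) = -(-3/2 + (½)*138*((-2 + 2*8² + 4*8) + 138)²) = -(-3/2 + (½)*138*((-2 + 2*64 + 32) + 138)²) = -(-3/2 + (½)*138*((-2 + 128 + 32) + 138)²) = -(-3/2 + (½)*138*(158 + 138)²) = -(-3/2 + (½)*138*296²) = -(-3/2 + (½)*138*87616) = -(-3/2 + 6045504) = -1*12091005/2 = -12091005/2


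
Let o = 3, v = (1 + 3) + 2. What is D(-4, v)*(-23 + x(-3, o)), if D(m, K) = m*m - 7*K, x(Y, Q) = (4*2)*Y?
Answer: 1222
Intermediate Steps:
v = 6 (v = 4 + 2 = 6)
x(Y, Q) = 8*Y
D(m, K) = m² - 7*K
D(-4, v)*(-23 + x(-3, o)) = ((-4)² - 7*6)*(-23 + 8*(-3)) = (16 - 42)*(-23 - 24) = -26*(-47) = 1222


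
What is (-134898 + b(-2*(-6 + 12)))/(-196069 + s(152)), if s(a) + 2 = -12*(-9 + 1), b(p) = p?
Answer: 2998/4355 ≈ 0.68840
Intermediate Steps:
s(a) = 94 (s(a) = -2 - 12*(-9 + 1) = -2 - 12*(-8) = -2 + 96 = 94)
(-134898 + b(-2*(-6 + 12)))/(-196069 + s(152)) = (-134898 - 2*(-6 + 12))/(-196069 + 94) = (-134898 - 2*6)/(-195975) = (-134898 - 12)*(-1/195975) = -134910*(-1/195975) = 2998/4355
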